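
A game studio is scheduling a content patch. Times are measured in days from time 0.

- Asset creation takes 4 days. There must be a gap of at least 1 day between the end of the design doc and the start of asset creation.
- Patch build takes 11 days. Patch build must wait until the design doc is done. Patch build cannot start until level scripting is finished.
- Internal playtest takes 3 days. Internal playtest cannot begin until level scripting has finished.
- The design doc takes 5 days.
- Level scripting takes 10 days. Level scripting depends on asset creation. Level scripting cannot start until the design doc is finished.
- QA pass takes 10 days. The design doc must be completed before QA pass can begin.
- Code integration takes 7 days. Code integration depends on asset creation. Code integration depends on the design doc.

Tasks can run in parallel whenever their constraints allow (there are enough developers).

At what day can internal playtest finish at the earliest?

23

The design doc has no prerequisites, so it starts at day 0 and finishes at day 5.
After the design doc (finishes day 5, plus 1-day gap → day 6), asset creation can start at day 6 and finishes at day 10.
For level scripting: asset creation (finishes day 10); the design doc (finishes day 5). Taking the maximum gives a start of day 10, and it finishes at 10 + 10 = day 20.
Internal playtest cannot begin until level scripting (finishes day 20). It runs from day 20 to 20 + 3 = day 23.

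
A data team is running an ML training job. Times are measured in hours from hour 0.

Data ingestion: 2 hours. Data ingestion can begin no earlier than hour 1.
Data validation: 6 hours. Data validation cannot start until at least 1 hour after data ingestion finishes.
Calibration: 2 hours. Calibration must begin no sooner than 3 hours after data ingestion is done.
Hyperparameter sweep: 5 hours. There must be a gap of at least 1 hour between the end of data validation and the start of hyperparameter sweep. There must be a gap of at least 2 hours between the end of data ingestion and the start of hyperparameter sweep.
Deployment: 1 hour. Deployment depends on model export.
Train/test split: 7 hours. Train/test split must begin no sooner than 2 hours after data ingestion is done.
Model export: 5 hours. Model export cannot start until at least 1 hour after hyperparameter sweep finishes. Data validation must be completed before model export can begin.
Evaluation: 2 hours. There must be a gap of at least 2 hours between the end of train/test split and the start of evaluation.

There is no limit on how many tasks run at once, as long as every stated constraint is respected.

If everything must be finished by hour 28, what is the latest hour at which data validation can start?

Deployment must finish by hour 28; it takes 1 hour, so it must start by 28 − 1 = hour 27.
Since deployment (must start by hour 27) depends on it, model export must finish by hour 27. Backing off its 5-hour duration gives a latest start of hour 22.
Hyperparameter sweep feeds into model export (must start by hour 22, minus 1-hour gap → hour 21); so hyperparameter sweep must finish by hour 21 and therefore start by hour 16.
Data validation must finish in time for hyperparameter sweep (must start by hour 16, minus 1-hour gap → hour 15); model export (must start by hour 22). The tightest is hour 15, so data validation must start by 15 − 6 = hour 9.

9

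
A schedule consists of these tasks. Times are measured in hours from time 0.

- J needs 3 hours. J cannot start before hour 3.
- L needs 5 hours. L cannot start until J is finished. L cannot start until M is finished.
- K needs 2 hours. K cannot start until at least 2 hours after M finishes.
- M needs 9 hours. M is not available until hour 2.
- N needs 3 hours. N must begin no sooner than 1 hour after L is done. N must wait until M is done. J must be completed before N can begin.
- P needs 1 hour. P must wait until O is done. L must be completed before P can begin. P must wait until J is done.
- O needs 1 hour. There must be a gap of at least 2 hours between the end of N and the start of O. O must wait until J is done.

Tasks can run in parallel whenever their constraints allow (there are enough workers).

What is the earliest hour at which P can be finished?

24

After its own release at hour 2, M can start at hour 2 and finishes at hour 11.
After its own release at hour 3, J can start at hour 3 and finishes at hour 6.
For L: J (finishes hour 6); M (finishes hour 11). Taking the maximum gives a start of hour 11, and it finishes at 11 + 5 = hour 16.
For N: L (finishes hour 16, plus 1-hour gap → hour 17); M (finishes hour 11); J (finishes hour 6). Taking the maximum gives a start of hour 17, and it finishes at 17 + 3 = hour 20.
For O: N (finishes hour 20, plus 2-hour gap → hour 22); J (finishes hour 6). Taking the maximum gives a start of hour 22, and it finishes at 22 + 1 = hour 23.
For P: O (finishes hour 23); L (finishes hour 16); J (finishes hour 6). Taking the maximum gives a start of hour 23, and it finishes at 23 + 1 = hour 24.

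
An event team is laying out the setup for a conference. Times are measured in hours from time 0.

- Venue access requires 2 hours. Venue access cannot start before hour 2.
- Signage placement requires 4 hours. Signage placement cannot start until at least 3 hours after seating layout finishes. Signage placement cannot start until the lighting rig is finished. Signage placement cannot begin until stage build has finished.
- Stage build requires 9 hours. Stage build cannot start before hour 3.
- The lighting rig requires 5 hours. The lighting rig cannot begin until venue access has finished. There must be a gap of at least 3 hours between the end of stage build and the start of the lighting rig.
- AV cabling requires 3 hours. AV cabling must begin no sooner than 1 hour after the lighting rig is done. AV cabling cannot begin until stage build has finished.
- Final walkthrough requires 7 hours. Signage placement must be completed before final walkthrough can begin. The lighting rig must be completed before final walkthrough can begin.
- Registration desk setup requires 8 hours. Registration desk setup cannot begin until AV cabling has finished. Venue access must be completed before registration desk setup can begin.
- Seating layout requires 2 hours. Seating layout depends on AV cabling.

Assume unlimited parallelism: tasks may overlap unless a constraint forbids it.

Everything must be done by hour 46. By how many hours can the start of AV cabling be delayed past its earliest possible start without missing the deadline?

6

Stage build waits on its own release at hour 3, so it starts at hour 3 and finishes at 3 + 9 = hour 12.
Venue access cannot begin until its own release at hour 2. It runs from hour 2 to 2 + 2 = hour 4.
The lighting rig needs all of venue access (finishes hour 4); stage build (finishes hour 12, plus 3-hour gap → hour 15). That puts its earliest start at hour 15; it finishes at 15 + 5 = hour 20.
AV cabling cannot start until the lighting rig (finishes hour 20, plus 1-hour gap → hour 21); stage build (finishes hour 12). The controlling bound is hour 21, so AV cabling finishes at 21 + 3 = hour 24.

Working backward from the deadline:
To finish by hour 46, final walkthrough (duration 7) must start no later than hour 39.
Signage placement has to be done before final walkthrough (must start by hour 39). That means finishing by hour 39, i.e. starting by 39 − 4 = hour 35.
Since signage placement (must start by hour 35, minus 3-hour gap → hour 32) depends on it, seating layout must finish by hour 32. Backing off its 2-hour duration gives a latest start of hour 30.
Nothing follows registration desk setup; the deadline of hour 46 is its only limit. It must start by 46 − 8 = hour 38.
AV cabling has several dependents: seating layout (must start by hour 30); registration desk setup (must start by hour 38). The earliest of those limits is hour 30, so AV cabling must start by 30 − 3 = hour 27.
So AV cabling can start as early as hour 21 and as late as hour 27, giving 27 − 21 = 6 hours of slack.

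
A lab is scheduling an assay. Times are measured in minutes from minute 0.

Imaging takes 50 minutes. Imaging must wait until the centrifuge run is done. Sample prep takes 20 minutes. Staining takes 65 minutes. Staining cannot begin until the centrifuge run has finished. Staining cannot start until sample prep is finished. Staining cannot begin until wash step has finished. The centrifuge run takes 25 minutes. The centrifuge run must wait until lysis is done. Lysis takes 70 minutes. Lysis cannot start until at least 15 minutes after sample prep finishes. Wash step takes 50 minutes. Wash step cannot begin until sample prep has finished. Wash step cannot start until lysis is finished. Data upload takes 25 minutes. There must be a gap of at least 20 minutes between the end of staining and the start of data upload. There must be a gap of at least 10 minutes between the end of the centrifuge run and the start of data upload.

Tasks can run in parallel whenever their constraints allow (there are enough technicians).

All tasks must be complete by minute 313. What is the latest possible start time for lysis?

Nothing follows data upload; the deadline of minute 313 is its only limit. It must start by 313 − 25 = minute 288.
Staining has to be done before data upload (must start by minute 288, minus 20-minute gap → minute 268). That means finishing by minute 268, i.e. starting by 268 − 65 = minute 203.
To finish by minute 313, imaging (duration 50) must start no later than minute 263.
For the centrifuge run: staining (must start by minute 203); imaging (must start by minute 263); data upload (must start by minute 288, minus 10-minute gap → minute 278). The most restrictive is minute 203; with a 25-minute duration, the centrifuge run must start by minute 178.
Since staining (must start by minute 203) depends on it, wash step must finish by minute 203. Backing off its 50-minute duration gives a latest start of minute 153.
Lysis feeds the centrifuge run (must start by minute 178); wash step (must start by minute 153). Taking the minimum, lysis must finish by minute 153 and start by 153 − 70 = minute 83.

83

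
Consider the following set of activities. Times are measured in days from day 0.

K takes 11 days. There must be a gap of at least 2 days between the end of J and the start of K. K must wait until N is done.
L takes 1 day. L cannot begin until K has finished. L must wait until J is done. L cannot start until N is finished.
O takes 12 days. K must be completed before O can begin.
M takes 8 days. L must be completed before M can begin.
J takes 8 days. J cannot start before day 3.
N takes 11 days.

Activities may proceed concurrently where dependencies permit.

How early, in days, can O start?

24

N can start immediately at day 0; it finishes at day 11.
J cannot begin until its own release at day 3. It runs from day 3 to 3 + 8 = day 11.
For K: J (finishes day 11, plus 2-day gap → day 13); N (finishes day 11). Taking the maximum gives a start of day 13, and it finishes at 13 + 11 = day 24.
O waits on K (finishes day 24), so the earliest it can start is day 24.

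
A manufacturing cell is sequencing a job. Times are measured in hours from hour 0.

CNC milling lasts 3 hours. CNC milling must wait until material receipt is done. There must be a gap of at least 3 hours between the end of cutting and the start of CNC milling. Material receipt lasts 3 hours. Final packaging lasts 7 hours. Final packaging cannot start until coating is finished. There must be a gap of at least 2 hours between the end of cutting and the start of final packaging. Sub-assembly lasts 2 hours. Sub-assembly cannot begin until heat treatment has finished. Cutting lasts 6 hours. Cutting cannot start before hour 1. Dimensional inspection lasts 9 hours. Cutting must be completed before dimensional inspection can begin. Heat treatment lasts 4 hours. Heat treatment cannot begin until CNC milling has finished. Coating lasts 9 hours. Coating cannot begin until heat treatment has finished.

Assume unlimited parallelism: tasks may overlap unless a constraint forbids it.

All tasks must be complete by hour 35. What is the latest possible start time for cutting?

To finish by hour 35, final packaging (duration 7) must start no later than hour 28.
Since final packaging (must start by hour 28) depends on it, coating must finish by hour 28. Backing off its 9-hour duration gives a latest start of hour 19.
Sub-assembly has no dependents, so it just needs to finish by hour 35. Starting by 35 − 2 = hour 33 achieves that.
For heat treatment: coating (must start by hour 19); sub-assembly (must start by hour 33). The most restrictive is hour 19; with a 4-hour duration, heat treatment must start by hour 15.
CNC milling has to be done before heat treatment (must start by hour 15). That means finishing by hour 15, i.e. starting by 15 − 3 = hour 12.
Dimensional inspection has no dependents, so it just needs to finish by hour 35. Starting by 35 − 9 = hour 26 achieves that.
For cutting: CNC milling (must start by hour 12, minus 3-hour gap → hour 9); dimensional inspection (must start by hour 26); final packaging (must start by hour 28, minus 2-hour gap → hour 26). The most restrictive is hour 9; with a 6-hour duration, cutting must start by hour 3.

3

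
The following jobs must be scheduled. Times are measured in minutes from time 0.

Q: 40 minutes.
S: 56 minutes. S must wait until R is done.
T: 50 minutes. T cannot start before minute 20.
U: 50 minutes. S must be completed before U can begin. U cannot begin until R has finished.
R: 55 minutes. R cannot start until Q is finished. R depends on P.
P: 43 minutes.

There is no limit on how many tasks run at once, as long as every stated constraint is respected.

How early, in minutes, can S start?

Nothing blocks Q, so it runs from minute 0 to minute 40.
P has no prerequisites, so it starts at minute 0 and finishes at minute 43.
For R: Q (finishes minute 40); P (finishes minute 43). Taking the maximum gives a start of minute 43, and it finishes at 43 + 55 = minute 98.
S waits on R (finishes minute 98), so the earliest it can start is minute 98.

98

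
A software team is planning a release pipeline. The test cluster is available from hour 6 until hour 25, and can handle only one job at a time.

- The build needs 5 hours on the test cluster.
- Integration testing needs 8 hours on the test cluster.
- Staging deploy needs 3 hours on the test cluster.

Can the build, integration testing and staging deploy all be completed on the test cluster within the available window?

Yes

The test cluster window is 25 − 6 = 19 hours.
Running back to back, the jobs need 5 + 8 + 3 = 16 hours on the test cluster.
Since 16 ≤ 19, they fit within the window.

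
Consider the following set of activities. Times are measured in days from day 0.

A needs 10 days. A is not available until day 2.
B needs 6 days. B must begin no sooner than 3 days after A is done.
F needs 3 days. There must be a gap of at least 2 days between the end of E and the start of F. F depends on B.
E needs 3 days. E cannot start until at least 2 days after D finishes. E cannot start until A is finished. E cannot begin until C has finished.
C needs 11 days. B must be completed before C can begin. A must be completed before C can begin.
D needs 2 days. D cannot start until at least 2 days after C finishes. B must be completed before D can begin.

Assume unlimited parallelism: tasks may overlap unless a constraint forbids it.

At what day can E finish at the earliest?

41

A cannot begin until its own release at day 2. It runs from day 2 to 2 + 10 = day 12.
B cannot begin until A (finishes day 12, plus 3-day gap → day 15). It runs from day 15 to 15 + 6 = day 21.
C needs all of B (finishes day 21); A (finishes day 12). That puts its earliest start at day 21; it finishes at 21 + 11 = day 32.
For D: C (finishes day 32, plus 2-day gap → day 34); B (finishes day 21). Taking the maximum gives a start of day 34, and it finishes at 34 + 2 = day 36.
E cannot start until D (finishes day 36, plus 2-day gap → day 38); A (finishes day 12); C (finishes day 32). The controlling bound is day 38, so E finishes at 38 + 3 = day 41.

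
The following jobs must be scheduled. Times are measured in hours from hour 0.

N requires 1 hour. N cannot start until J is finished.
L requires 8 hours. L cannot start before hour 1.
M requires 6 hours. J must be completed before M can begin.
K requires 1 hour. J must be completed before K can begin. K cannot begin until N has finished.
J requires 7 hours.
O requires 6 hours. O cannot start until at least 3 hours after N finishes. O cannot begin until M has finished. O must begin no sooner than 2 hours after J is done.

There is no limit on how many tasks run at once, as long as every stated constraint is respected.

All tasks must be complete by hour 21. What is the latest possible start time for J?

2

Nothing follows O; the deadline of hour 21 is its only limit. It must start by 21 − 6 = hour 15.
M feeds into O (must start by hour 15); so M must finish by hour 15 and therefore start by hour 9.
K has no dependents, so it just needs to finish by hour 21. Starting by 21 − 1 = hour 20 achieves that.
For N: K (must start by hour 20); O (must start by hour 15, minus 3-hour gap → hour 12). The most restrictive is hour 12; with a 1-hour duration, N must start by hour 11.
For J: K (must start by hour 20); M (must start by hour 9); N (must start by hour 11); O (must start by hour 15, minus 2-hour gap → hour 13). The most restrictive is hour 9; with a 7-hour duration, J must start by hour 2.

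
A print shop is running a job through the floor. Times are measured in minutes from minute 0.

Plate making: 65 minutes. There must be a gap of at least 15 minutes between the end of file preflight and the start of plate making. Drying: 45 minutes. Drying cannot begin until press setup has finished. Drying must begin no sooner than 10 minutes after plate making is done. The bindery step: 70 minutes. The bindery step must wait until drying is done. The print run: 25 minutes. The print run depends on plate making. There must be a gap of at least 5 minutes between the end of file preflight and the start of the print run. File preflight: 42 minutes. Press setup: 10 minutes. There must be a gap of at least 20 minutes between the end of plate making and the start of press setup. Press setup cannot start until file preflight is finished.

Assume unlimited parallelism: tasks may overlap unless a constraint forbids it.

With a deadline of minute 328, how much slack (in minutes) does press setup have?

File preflight has no prerequisites, so it starts at minute 0 and finishes at minute 42.
After file preflight (finishes minute 42, plus 15-minute gap → minute 57), plate making can start at minute 57 and finishes at minute 122.
Press setup cannot start until plate making (finishes minute 122, plus 20-minute gap → minute 142); file preflight (finishes minute 42). The controlling bound is minute 142, so press setup finishes at 142 + 10 = minute 152.

Working backward from the deadline:
The bindery step has no dependents, so it just needs to finish by minute 328. Starting by 328 − 70 = minute 258 achieves that.
Since the bindery step (must start by minute 258) depends on it, drying must finish by minute 258. Backing off its 45-minute duration gives a latest start of minute 213.
Press setup has to be done before drying (must start by minute 213). That means finishing by minute 213, i.e. starting by 213 − 10 = minute 203.
So press setup can start as early as minute 142 and as late as minute 203, giving 203 − 142 = 61 minutes of slack.

61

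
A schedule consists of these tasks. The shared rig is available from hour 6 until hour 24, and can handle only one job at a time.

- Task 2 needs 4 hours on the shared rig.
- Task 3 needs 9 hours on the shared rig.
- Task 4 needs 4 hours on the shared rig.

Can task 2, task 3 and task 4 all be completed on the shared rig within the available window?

Yes

The shared rig window is 24 − 6 = 18 hours.
Running back to back, the jobs need 4 + 9 + 4 = 17 hours on the shared rig.
Since 17 ≤ 18, they fit within the window.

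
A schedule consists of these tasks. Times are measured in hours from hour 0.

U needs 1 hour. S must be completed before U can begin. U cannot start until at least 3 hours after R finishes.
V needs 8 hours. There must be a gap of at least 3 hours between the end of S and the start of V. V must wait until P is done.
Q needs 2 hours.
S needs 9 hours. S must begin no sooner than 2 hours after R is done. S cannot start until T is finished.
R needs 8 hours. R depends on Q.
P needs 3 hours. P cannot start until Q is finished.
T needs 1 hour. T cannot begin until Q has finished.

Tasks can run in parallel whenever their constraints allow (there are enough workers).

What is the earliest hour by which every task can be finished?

32

Nothing blocks Q, so it runs from hour 0 to hour 2.
T cannot begin until Q (finishes hour 2). It runs from hour 2 to 2 + 1 = hour 3.
R waits on Q (finishes hour 2), so it starts at hour 2 and finishes at 2 + 8 = hour 10.
S has to wait for R (finishes hour 10, plus 2-hour gap → hour 12); T (finishes hour 3). The latest of these is hour 12, so S runs hour 12 to 12 + 9 = hour 21.
U cannot start until S (finishes hour 21); R (finishes hour 10, plus 3-hour gap → hour 13). The controlling bound is hour 21, so U finishes at 21 + 1 = hour 22.
P waits on Q (finishes hour 2), so it starts at hour 2 and finishes at 2 + 3 = hour 5.
For V: S (finishes hour 21, plus 3-hour gap → hour 24); P (finishes hour 5). Taking the maximum gives a start of hour 24, and it finishes at 24 + 8 = hour 32.
All tasks are finished once the last one completes. Finish times: P at 5, Q at 2, R at 10, S at 21, T at 3, U at 22, V at 32. The latest is hour 32.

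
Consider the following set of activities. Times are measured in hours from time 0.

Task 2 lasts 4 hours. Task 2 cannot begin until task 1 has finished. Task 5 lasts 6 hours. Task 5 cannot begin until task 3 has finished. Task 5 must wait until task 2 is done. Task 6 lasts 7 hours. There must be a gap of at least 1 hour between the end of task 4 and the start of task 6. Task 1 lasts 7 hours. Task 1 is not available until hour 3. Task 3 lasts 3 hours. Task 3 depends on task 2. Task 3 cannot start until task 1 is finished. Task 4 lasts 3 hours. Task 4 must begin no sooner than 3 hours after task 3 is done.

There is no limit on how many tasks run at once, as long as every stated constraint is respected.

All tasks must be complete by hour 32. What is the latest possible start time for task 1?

To finish by hour 32, task 6 (duration 7) must start no later than hour 25.
Task 4 must finish before task 6 (must start by hour 25, minus 1-hour gap → hour 24). With a 3-hour duration, task 4 must start by 24 − 3 = hour 21.
To finish by hour 32, task 5 (duration 6) must start no later than hour 26.
Task 3 has several dependents: task 4 (must start by hour 21, minus 3-hour gap → hour 18); task 5 (must start by hour 26). The earliest of those limits is hour 18, so task 3 must start by 18 − 3 = hour 15.
Task 2 must finish in time for task 3 (must start by hour 15); task 5 (must start by hour 26). The tightest is hour 15, so task 2 must start by 15 − 4 = hour 11.
Task 1 feeds task 2 (must start by hour 11); task 3 (must start by hour 15). Taking the minimum, task 1 must finish by hour 11 and start by 11 − 7 = hour 4.

4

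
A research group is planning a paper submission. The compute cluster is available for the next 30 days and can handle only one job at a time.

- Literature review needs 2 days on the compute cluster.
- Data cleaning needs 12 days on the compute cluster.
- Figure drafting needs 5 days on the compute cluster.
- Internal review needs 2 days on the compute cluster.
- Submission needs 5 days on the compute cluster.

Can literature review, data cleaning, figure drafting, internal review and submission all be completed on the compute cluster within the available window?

Running back to back, the jobs need 2 + 12 + 5 + 2 + 5 = 26 days on the compute cluster.
Since 26 ≤ 30, they fit within the window.

Yes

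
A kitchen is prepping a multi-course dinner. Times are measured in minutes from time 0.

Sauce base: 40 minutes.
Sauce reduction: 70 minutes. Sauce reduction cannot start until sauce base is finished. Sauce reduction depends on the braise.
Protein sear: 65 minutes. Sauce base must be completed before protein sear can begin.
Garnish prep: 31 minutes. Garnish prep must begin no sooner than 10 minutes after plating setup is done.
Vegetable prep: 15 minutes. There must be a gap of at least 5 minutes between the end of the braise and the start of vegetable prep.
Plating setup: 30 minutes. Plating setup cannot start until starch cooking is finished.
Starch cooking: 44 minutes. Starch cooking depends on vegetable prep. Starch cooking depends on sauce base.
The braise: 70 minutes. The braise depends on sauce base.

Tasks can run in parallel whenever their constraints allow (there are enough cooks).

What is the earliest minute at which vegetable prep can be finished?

130

Sauce base has no prerequisites, so it starts at minute 0 and finishes at minute 40.
The braise cannot begin until sauce base (finishes minute 40). It runs from minute 40 to 40 + 70 = minute 110.
Vegetable prep waits on the braise (finishes minute 110, plus 5-minute gap → minute 115), so it starts at minute 115 and finishes at 115 + 15 = minute 130.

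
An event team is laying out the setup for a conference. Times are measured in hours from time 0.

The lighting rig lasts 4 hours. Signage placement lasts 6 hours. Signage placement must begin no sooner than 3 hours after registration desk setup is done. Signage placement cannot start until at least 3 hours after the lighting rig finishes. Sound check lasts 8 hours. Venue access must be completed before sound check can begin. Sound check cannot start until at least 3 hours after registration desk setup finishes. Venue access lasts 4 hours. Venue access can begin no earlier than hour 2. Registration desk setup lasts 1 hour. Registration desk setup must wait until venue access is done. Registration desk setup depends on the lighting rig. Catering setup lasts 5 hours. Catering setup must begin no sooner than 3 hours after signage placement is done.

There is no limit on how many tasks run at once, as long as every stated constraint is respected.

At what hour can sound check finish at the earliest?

18

The lighting rig can start immediately at hour 0; it finishes at hour 4.
After its own release at hour 2, venue access can start at hour 2 and finishes at hour 6.
Registration desk setup cannot start until venue access (finishes hour 6); the lighting rig (finishes hour 4). The controlling bound is hour 6, so registration desk setup finishes at 6 + 1 = hour 7.
Sound check needs all of venue access (finishes hour 6); registration desk setup (finishes hour 7, plus 3-hour gap → hour 10). That puts its earliest start at hour 10; it finishes at 10 + 8 = hour 18.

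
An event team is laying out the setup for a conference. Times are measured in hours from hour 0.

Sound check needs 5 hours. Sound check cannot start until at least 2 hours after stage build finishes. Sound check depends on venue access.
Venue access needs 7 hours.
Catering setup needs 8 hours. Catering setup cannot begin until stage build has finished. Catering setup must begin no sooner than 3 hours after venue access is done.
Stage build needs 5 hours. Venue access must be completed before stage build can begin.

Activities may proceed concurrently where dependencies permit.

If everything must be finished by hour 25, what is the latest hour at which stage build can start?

12

Catering setup must finish by hour 25; it takes 8 hours, so it must start by 25 − 8 = hour 17.
Sound check must finish by hour 25; it takes 5 hours, so it must start by 25 − 5 = hour 20.
Stage build has several dependents: catering setup (must start by hour 17); sound check (must start by hour 20, minus 2-hour gap → hour 18). The earliest of those limits is hour 17, so stage build must start by 17 − 5 = hour 12.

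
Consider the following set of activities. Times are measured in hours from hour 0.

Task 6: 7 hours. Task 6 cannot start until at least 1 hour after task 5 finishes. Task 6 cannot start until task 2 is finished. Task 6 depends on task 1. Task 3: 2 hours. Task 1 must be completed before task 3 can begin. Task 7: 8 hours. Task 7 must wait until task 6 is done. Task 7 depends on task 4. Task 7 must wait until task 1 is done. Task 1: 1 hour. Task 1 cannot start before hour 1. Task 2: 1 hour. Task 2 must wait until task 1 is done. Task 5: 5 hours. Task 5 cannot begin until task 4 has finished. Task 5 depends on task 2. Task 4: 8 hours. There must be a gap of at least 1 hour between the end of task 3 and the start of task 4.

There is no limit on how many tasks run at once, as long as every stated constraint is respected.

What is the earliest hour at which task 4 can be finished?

Task 1 waits on its own release at hour 1, so it starts at hour 1 and finishes at 1 + 1 = hour 2.
Task 3 cannot begin until task 1 (finishes hour 2). It runs from hour 2 to 2 + 2 = hour 4.
Task 4 cannot begin until task 3 (finishes hour 4, plus 1-hour gap → hour 5). It runs from hour 5 to 5 + 8 = hour 13.

13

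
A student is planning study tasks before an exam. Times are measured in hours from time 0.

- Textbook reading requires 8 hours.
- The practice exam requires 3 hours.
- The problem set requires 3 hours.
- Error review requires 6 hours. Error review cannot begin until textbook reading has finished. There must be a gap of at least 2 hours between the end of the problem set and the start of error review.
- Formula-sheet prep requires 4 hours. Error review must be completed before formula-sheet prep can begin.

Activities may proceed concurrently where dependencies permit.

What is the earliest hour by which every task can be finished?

Nothing blocks the practice exam, so it runs from hour 0 to hour 3.
The problem set has no prerequisites, so it starts at hour 0 and finishes at hour 3.
Textbook reading can start immediately at hour 0; it finishes at hour 8.
For error review: textbook reading (finishes hour 8); the problem set (finishes hour 3, plus 2-hour gap → hour 5). Taking the maximum gives a start of hour 8, and it finishes at 8 + 6 = hour 14.
After error review (finishes hour 14), formula-sheet prep can start at hour 14 and finishes at hour 18.
All tasks are finished once the last one completes. Finish times: Textbook reading at 8, The problem set at 3, The practice exam at 3, Error review at 14, Formula-sheet prep at 18. The latest is hour 18.

18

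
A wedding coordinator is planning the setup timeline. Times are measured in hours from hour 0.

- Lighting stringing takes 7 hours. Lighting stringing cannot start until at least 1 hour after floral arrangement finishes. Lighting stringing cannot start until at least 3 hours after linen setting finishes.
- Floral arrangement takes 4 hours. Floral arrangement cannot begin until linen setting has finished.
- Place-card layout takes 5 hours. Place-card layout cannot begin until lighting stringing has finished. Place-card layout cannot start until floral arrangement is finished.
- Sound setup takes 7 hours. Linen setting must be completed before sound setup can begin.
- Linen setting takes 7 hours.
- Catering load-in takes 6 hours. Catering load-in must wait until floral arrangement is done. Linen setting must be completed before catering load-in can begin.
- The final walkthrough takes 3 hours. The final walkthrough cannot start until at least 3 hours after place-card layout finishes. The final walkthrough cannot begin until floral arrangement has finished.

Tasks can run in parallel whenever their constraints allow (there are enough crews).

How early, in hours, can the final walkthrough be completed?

Nothing blocks linen setting, so it runs from hour 0 to hour 7.
Floral arrangement waits on linen setting (finishes hour 7), so it starts at hour 7 and finishes at 7 + 4 = hour 11.
Lighting stringing has to wait for floral arrangement (finishes hour 11, plus 1-hour gap → hour 12); linen setting (finishes hour 7, plus 3-hour gap → hour 10). The latest of these is hour 12, so lighting stringing runs hour 12 to 12 + 7 = hour 19.
Place-card layout has to wait for lighting stringing (finishes hour 19); floral arrangement (finishes hour 11). The latest of these is hour 19, so place-card layout runs hour 19 to 19 + 5 = hour 24.
The final walkthrough needs all of place-card layout (finishes hour 24, plus 3-hour gap → hour 27); floral arrangement (finishes hour 11). That puts its earliest start at hour 27; it finishes at 27 + 3 = hour 30.

30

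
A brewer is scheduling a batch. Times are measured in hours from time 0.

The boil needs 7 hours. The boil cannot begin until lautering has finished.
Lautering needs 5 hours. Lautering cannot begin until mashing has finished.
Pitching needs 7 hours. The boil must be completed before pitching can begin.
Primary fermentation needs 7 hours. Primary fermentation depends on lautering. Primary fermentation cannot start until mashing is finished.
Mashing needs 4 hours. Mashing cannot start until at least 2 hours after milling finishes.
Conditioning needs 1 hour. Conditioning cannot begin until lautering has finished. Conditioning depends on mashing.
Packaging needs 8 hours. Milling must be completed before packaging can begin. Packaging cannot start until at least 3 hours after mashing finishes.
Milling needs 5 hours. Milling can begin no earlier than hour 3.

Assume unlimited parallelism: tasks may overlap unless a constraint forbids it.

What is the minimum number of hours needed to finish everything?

33

Milling waits on its own release at hour 3, so it starts at hour 3 and finishes at 3 + 5 = hour 8.
Mashing waits on milling (finishes hour 8, plus 2-hour gap → hour 10), so it starts at hour 10 and finishes at 10 + 4 = hour 14.
For packaging: milling (finishes hour 8); mashing (finishes hour 14, plus 3-hour gap → hour 17). Taking the maximum gives a start of hour 17, and it finishes at 17 + 8 = hour 25.
After mashing (finishes hour 14), lautering can start at hour 14 and finishes at hour 19.
Conditioning needs all of lautering (finishes hour 19); mashing (finishes hour 14). That puts its earliest start at hour 19; it finishes at 19 + 1 = hour 20.
Primary fermentation has to wait for lautering (finishes hour 19); mashing (finishes hour 14). The latest of these is hour 19, so primary fermentation runs hour 19 to 19 + 7 = hour 26.
After lautering (finishes hour 19), the boil can start at hour 19 and finishes at hour 26.
Pitching waits on the boil (finishes hour 26), so it starts at hour 26 and finishes at 26 + 7 = hour 33.
All tasks are finished once the last one completes. Finish times: Milling at 8, Mashing at 14, Lautering at 19, The boil at 26, Pitching at 33, Primary fermentation at 26, Conditioning at 20, Packaging at 25. The latest is hour 33.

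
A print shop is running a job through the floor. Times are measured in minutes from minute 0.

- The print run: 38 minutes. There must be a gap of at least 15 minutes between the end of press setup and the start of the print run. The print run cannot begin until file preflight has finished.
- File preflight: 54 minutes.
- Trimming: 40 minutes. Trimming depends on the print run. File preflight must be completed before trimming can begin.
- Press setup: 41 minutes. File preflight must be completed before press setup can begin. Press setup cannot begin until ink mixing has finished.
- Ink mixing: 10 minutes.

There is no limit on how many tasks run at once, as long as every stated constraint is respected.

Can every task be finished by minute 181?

No

Ink mixing has no prerequisites, so it starts at minute 0 and finishes at minute 10.
File preflight can start immediately at minute 0; it finishes at minute 54.
Press setup needs all of file preflight (finishes minute 54); ink mixing (finishes minute 10). That puts its earliest start at minute 54; it finishes at 54 + 41 = minute 95.
The print run needs all of press setup (finishes minute 95, plus 15-minute gap → minute 110); file preflight (finishes minute 54). That puts its earliest start at minute 110; it finishes at 110 + 38 = minute 148.
For trimming: the print run (finishes minute 148); file preflight (finishes minute 54). Taking the maximum gives a start of minute 148, and it finishes at 148 + 40 = minute 188.
The earliest everything can be done is minute 188, which is after the deadline of 181, so it is not possible.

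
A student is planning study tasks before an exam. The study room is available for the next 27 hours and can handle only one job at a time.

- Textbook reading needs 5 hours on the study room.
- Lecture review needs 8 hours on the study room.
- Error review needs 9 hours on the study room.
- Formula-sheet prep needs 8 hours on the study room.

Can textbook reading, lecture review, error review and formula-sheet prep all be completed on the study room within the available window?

No

Running back to back, the jobs need 5 + 8 + 9 + 8 = 30 hours on the study room.
Since 30 > 27, they cannot all fit.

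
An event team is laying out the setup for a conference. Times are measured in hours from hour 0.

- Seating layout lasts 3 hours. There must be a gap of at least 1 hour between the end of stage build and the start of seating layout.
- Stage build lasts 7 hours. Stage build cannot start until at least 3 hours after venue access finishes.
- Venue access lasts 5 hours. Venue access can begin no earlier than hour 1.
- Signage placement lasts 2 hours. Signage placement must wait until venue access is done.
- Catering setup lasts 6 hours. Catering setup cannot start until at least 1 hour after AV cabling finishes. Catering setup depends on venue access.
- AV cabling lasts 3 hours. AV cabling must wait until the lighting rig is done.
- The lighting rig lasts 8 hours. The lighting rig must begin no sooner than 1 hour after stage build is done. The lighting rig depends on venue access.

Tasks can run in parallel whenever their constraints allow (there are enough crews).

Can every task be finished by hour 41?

Yes

After its own release at hour 1, venue access can start at hour 1 and finishes at hour 6.
Signage placement waits on venue access (finishes hour 6), so it starts at hour 6 and finishes at 6 + 2 = hour 8.
Stage build cannot begin until venue access (finishes hour 6, plus 3-hour gap → hour 9). It runs from hour 9 to 9 + 7 = hour 16.
After stage build (finishes hour 16, plus 1-hour gap → hour 17), seating layout can start at hour 17 and finishes at hour 20.
The lighting rig cannot start until stage build (finishes hour 16, plus 1-hour gap → hour 17); venue access (finishes hour 6). The controlling bound is hour 17, so the lighting rig finishes at 17 + 8 = hour 25.
After the lighting rig (finishes hour 25), AV cabling can start at hour 25 and finishes at hour 28.
Catering setup cannot start until AV cabling (finishes hour 28, plus 1-hour gap → hour 29); venue access (finishes hour 6). The controlling bound is hour 29, so catering setup finishes at 29 + 6 = hour 35.
Every task is finished by hour 35, which is no later than the deadline of 41, so the schedule is feasible.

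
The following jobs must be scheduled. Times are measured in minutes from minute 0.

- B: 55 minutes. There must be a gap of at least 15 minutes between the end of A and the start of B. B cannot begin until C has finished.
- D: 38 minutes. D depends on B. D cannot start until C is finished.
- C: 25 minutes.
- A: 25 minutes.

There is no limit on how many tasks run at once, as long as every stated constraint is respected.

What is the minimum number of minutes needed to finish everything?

C has no prerequisites, so it starts at minute 0 and finishes at minute 25.
A has no prerequisites, so it starts at minute 0 and finishes at minute 25.
For B: A (finishes minute 25, plus 15-minute gap → minute 40); C (finishes minute 25). Taking the maximum gives a start of minute 40, and it finishes at 40 + 55 = minute 95.
D cannot start until B (finishes minute 95); C (finishes minute 25). The controlling bound is minute 95, so D finishes at 95 + 38 = minute 133.
All tasks are finished once the last one completes. Finish times: A at 25, B at 95, C at 25, D at 133. The latest is minute 133.

133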